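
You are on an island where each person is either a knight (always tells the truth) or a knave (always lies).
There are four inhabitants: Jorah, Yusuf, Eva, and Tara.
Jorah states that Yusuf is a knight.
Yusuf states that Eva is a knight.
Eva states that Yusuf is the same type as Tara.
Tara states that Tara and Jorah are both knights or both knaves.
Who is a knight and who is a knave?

Jorah is a knight, Yusuf is a knight, Eva is a knight, and Tara is a knight.

Jorah is a knight, and the claim "Yusuf is a knight" is indeed True.
Yusuf (knight): "Eva is a knight" — True. ✓
Since Eva is a knight, "Yusuf is the same type as Tara" needs to be True, which holds.
As a knight, Tara's statement "Tara and Jorah are both knights or both knaves" should be True; it is.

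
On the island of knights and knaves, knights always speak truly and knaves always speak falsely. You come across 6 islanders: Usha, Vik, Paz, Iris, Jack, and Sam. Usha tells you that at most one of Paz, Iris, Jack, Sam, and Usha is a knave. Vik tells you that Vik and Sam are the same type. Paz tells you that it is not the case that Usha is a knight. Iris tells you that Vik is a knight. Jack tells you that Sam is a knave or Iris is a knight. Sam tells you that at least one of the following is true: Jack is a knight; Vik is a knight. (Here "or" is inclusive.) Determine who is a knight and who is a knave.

Usha is a knight, Vik is a knight, Paz is a knave, Iris is a knight, Jack is a knight, and Sam is a knight.

Usha is a knight, and the claim "at most one of Paz, Iris, Jack, Sam, and Usha is a knave" is indeed True.
Vik is a knight; "Vik and Sam are the same type" is True, as required.
As a knave, Paz's statement "it is not the case that Usha is a knight" should be False; it is.
Iris (knight): "Vik is a knight" — True. ✓
Jack is a knight, and the claim "Sam is a knave or Iris is a knight" is indeed True.
As a knight, Sam's statement "at least one of the following is true: Jack is a knight; Vik is a knight" should be True; it is.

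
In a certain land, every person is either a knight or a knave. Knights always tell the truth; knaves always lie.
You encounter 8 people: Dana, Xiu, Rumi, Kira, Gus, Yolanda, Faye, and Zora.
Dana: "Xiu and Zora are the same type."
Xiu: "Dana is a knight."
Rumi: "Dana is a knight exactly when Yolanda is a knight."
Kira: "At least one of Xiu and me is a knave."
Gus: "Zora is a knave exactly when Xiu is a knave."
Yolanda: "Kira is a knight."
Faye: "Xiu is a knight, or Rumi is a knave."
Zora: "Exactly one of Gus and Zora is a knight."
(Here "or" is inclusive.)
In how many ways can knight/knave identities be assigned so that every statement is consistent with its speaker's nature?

1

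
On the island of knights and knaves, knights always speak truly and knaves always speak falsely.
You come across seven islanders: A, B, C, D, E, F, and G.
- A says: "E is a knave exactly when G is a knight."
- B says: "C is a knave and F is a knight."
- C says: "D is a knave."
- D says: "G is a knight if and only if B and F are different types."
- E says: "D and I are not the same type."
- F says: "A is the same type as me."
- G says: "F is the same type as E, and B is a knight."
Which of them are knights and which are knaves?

A is a knight, and the claim "E is a knave exactly when G is a knight" is indeed true.
Since B is a knave, "C is a knave and F is a knight" needs to be False, which holds.
C is a knight, so "D is a knave" must be true — and it is.
D is a knave, and the claim "G is a knight if and only if B and F are different types" is indeed False.
As a knight, E's statement "D and I are not the same type" should be true; it is.
F (knight): "A is the same type as me" — true. ✓
As a knave, G's statement "F is the same type as E, and B is a knight" should be False; it is.

Knights: A, C, E, and F. Knaves: B, D, and G.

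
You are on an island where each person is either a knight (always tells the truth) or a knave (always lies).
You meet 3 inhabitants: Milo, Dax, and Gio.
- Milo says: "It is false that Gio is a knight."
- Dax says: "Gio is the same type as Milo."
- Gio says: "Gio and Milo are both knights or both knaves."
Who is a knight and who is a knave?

Suppose Milo is a knave. Then Milo's statement "it is false that Gio is a knight" would have to be false. Checking the 4 ways to assign the others, none is consistent with every speaker.
(For instance, with Dax=knave, Gio=knave, Milo's claim "it is false that Gio is a knight" comes out true where it would need to be false.)
So Milo must be a knight, making "it is false that Gio is a knight" true. Taking Milo=knight, Dax=knave, Gio=knave, each remaining statement checks out:
  Dax (knave): "Gio is the same type as Milo" — false. ✓
  Gio (knave): "Gio and Milo are both knights or both knaves" — false. ✓
This is the unique consistent assignment.

Knights: Milo. Knaves: Dax and Gio.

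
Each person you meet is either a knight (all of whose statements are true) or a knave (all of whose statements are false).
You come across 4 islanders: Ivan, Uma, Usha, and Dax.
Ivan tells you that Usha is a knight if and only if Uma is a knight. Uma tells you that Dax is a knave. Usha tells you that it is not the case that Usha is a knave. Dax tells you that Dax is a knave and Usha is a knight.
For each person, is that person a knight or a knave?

Knights: Uma. Knaves: Ivan, Usha, and Dax.

Ivan is a knave; "Usha is a knight if and only if Uma is a knight" is false, as required.
As a knight, Uma's statement "Dax is a knave" should be True; it is.
Since Usha is a knave, "it is not the case that Usha is a knave" needs to be false, which holds.
As a knave, Dax's statement "Dax is a knave and Usha is a knight" should be false; it is.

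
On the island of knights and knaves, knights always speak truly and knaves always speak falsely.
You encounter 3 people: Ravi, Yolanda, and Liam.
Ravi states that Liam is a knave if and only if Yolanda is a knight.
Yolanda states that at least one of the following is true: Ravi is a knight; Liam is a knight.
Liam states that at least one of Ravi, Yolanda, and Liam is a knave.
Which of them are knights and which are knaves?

As a knave, Ravi's statement "Liam is a knave if and only if Yolanda is a knight" should be false; it is.
As a knight, Yolanda's statement "at least one of the following is true: Ravi is a knight; Liam is a knight" should be True; it is.
Since Liam is a knight, "at least one of Ravi, Yolanda, and Liam is a knave" needs to be True, which holds.

Knights: Yolanda and Liam. Knaves: Ravi.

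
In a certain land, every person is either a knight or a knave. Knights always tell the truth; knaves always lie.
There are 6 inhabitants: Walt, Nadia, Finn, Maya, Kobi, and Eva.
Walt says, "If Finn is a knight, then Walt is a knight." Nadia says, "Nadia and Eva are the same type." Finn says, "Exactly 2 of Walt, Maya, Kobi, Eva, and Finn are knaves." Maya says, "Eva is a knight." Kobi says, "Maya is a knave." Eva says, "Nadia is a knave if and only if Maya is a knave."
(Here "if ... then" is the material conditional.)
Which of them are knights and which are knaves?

Walt is a knave, Nadia is a knight, Finn is a knight, Maya is a knight, Kobi is a knave, and Eva is a knight.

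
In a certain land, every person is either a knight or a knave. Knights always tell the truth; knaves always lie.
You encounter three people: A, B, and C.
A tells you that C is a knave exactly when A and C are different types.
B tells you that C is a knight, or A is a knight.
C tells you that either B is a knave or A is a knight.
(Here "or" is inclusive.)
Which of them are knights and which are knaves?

A is a knight; "C is a knave exactly when A and C are different types" is True, as required.
B is a knight, so "C is a knight, or A is a knight" must be True — and it is.
Since C is a knight, "either B is a knave or A is a knight" needs to be True, which holds.

A is a knight, B is a knight, and C is a knight.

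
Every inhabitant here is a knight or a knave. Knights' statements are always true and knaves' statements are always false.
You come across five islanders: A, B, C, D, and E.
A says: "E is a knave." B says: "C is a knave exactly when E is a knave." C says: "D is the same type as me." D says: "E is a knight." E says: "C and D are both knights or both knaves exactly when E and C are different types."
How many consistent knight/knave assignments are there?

0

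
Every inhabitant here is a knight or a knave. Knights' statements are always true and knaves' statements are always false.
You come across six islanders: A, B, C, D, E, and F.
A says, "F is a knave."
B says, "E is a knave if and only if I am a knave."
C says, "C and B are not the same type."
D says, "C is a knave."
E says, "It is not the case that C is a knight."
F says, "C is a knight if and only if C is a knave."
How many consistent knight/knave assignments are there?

Consistent assignments:
  A=knight, B=knave, C=knave, D=knight, E=knight, F=knave

1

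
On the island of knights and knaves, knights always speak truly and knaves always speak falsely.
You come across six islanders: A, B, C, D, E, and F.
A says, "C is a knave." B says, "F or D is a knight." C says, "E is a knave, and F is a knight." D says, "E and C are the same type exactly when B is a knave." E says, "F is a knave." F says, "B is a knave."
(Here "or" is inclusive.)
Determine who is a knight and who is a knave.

A is a knight, B is a knight, C is a knave, D is a knight, E is a knight, and F is a knave.

Since A is a knight, "C is a knave" needs to be True, which holds.
B is a knight, so "F or D is a knight" must be True — and it is.
C is a knave, so "E is a knave, and F is a knight" must be false — and it is.
D is a knight; "E and C are the same type exactly when B is a knave" is True, as required.
E is a knight; "F is a knave" is True, as required.
As a knave, F's statement "B is a knave" should be false; it is.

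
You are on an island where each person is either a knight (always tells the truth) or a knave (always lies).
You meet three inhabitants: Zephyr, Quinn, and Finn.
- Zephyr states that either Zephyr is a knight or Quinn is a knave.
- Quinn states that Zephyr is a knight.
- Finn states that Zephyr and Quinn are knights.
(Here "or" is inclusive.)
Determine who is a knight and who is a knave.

Zephyr is a knight, Quinn is a knight, and Finn is a knight.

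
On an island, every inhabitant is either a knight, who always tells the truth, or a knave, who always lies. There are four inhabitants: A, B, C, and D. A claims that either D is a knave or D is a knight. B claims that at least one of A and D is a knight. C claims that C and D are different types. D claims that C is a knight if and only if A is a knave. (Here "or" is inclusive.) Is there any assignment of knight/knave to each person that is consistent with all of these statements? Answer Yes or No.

Yes

One consistent assignment: A=knight, B=knight, C=knight, D=knave.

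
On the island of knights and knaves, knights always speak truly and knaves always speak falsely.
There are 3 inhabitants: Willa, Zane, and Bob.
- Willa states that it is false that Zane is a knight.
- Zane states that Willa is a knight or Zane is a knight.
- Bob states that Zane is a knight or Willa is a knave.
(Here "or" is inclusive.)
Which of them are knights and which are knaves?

Willa is a knave, Zane is a knight, and Bob is a knight.

Suppose Willa is a knight. Then Willa's statement "it is false that Zane is a knight" would have to be true. Checking the 4 ways to assign the others, none is consistent with every speaker.
(For instance, with Zane=knight, Bob=knight, Willa's claim "it is false that Zane is a knight" comes out false where it would need to be true.)
So Willa must be a knave, making "it is false that Zane is a knight" false. Taking Willa=knave, Zane=knight, Bob=knight, each remaining statement checks out:
  Zane (knight): "Willa is a knight or Zane is a knight" — true. ✓
  Bob (knight): "Zane is a knight or Willa is a knave" — true. ✓
This is the unique consistent assignment.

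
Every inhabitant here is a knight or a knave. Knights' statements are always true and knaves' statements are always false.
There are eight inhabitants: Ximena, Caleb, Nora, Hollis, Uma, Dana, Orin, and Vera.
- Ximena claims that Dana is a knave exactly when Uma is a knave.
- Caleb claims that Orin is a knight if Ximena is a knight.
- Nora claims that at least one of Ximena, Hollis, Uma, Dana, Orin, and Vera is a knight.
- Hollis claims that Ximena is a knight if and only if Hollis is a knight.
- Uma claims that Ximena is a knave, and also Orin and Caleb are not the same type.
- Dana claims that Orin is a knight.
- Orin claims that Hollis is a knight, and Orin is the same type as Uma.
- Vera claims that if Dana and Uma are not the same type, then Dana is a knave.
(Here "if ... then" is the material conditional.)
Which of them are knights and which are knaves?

Ximena is a knight, Caleb is a knave, Nora is a knight, Hollis is a knave, Uma is a knave, Dana is a knave, Orin is a knave, and Vera is a knight.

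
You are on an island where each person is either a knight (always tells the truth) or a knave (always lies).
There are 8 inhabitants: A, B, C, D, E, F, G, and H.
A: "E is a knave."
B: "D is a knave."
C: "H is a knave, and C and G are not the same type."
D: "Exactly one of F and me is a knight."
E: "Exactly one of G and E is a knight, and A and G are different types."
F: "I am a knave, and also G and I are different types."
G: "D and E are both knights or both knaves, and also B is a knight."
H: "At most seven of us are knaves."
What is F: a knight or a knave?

F is a knave.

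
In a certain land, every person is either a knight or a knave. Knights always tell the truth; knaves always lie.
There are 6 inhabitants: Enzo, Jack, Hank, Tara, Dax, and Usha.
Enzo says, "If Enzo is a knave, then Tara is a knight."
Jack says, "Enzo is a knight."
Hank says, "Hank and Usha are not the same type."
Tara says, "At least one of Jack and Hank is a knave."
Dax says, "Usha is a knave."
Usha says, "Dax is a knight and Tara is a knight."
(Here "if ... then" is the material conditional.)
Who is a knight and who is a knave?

Enzo is a knight, so "if Enzo is a knave, then Tara is a knight" must be True — and it is.
As a knight, Jack's statement "Enzo is a knight" should be True; it is.
Hank (knight): "Hank and Usha are not the same type" — True. ✓
Tara (knave): "at least one of Jack and Hank is a knave" — False. ✓
Since Dax is a knight, "Usha is a knave" needs to be True, which holds.
Since Usha is a knave, "Dax is a knight and Tara is a knight" needs to be False, which holds.

Enzo is a knight, Jack is a knight, Hank is a knight, Tara is a knave, Dax is a knight, and Usha is a knave.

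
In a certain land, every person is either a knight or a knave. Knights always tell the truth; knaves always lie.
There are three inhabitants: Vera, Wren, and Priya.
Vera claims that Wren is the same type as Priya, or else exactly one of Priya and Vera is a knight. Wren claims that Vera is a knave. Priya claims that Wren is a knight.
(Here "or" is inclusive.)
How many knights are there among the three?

1

The unique consistent assignment is Vera=knight, Wren=knave, Priya=knave.
That has 1 knight.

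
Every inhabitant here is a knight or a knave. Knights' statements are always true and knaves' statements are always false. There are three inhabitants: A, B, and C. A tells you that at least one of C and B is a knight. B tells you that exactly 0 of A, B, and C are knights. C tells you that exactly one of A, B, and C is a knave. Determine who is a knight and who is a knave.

As a knight, A's statement "at least one of C and B is a knight" should be true; it is.
Since B is a knave, "exactly 0 of A, B, and C are knights" needs to be false, which holds.
C is a knight, and the claim "exactly one of A, B, and C is a knave" is indeed true.

A is a knight, B is a knave, and C is a knight.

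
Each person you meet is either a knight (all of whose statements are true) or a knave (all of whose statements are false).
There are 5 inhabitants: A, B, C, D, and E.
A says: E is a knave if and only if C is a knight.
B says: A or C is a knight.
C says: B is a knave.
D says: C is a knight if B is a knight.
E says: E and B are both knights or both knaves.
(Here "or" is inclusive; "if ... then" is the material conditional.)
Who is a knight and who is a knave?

A is a knight, B is a knight, C is a knave, D is a knave, and E is a knight.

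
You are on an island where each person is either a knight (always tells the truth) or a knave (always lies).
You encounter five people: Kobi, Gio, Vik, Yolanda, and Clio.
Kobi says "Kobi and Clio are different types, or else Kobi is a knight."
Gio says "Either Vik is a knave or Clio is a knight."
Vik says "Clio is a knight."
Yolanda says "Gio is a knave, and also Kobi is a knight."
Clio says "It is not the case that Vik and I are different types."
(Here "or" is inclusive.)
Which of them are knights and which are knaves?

Knights: Kobi, Gio, Vik, and Clio. Knaves: Yolanda.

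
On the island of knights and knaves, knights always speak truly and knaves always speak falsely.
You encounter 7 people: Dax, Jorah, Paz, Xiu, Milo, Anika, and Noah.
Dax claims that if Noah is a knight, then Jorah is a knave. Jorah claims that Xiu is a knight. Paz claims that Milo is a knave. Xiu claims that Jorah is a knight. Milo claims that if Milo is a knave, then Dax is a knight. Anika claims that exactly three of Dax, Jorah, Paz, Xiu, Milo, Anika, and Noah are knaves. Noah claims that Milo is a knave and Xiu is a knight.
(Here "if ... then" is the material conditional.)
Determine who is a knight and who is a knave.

Dax (knight): "if Noah is a knight, then Jorah is a knave" — true. ✓
As a knave, Jorah's statement "Xiu is a knight" should be False; it is.
Paz is a knave, so "Milo is a knave" must be False — and it is.
Xiu (knave): "Jorah is a knight" — False. ✓
Milo is a knight; "if Milo is a knave, then Dax is a knight" is true, as required.
Since Anika is a knave, "exactly three of Dax, Jorah, Paz, Xiu, Milo, Anika, and Noah are knaves" needs to be False, which holds.
As a knave, Noah's statement "Milo is a knave and Xiu is a knight" should be False; it is.

Dax is a knight, Jorah is a knave, Paz is a knave, Xiu is a knave, Milo is a knight, Anika is a knave, and Noah is a knave.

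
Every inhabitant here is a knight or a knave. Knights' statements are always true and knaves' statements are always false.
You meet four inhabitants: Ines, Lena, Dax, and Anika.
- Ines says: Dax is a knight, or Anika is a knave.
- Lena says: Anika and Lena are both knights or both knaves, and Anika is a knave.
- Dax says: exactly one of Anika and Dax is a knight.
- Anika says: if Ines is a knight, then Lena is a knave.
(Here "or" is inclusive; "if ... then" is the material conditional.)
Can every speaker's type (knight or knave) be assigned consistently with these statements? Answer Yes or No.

Checking all 16 assignments, each has at least one speaker whose statement's truth value contradicts their type.

No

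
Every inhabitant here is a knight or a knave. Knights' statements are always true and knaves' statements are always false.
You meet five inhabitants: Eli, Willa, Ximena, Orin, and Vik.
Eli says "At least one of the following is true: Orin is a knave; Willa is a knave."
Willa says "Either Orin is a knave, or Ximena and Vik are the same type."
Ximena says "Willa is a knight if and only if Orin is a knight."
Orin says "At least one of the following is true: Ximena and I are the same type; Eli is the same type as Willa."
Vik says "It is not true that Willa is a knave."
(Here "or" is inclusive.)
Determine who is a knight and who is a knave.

Knights: Willa, Ximena, Orin, and Vik. Knaves: Eli.

As a knave, Eli's statement "at least one of the following is true: Orin is a knave; Willa is a knave" should be False; it is.
Willa is a knight; "either Orin is a knave, or Ximena and Vik are the same type" is true, as required.
Ximena is a knight, and the claim "Willa is a knight if and only if Orin is a knight" is indeed true.
As a knight, Orin's statement "at least one of the following is true: Ximena and I are the same type; Eli is the same type as Willa" should be true; it is.
Vik is a knight, so "it is not true that Willa is a knave" must be true — and it is.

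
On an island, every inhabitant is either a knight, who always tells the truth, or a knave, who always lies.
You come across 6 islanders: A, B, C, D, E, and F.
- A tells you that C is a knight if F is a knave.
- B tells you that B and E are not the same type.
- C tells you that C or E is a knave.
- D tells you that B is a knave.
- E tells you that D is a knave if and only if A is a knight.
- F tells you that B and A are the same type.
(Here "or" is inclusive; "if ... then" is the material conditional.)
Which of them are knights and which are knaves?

Knights: A, C, and D. Knaves: B, E, and F.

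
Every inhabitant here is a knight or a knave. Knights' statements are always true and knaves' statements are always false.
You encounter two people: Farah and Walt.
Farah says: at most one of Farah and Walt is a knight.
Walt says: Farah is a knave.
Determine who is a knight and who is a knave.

Farah is a knight and Walt is a knave.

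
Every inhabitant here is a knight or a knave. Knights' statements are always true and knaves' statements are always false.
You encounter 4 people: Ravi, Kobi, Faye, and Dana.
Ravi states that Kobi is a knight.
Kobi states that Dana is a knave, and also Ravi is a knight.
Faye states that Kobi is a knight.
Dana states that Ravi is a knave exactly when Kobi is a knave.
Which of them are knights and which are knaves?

Ravi is a knave, Kobi is a knave, Faye is a knave, and Dana is a knight.

Ravi is a knave; "Kobi is a knight" is false, as required.
Kobi (knave): "Dana is a knave, and also Ravi is a knight" — false. ✓
Faye is a knave; "Kobi is a knight" is false, as required.
Dana (knight): "Ravi is a knave exactly when Kobi is a knave" — true. ✓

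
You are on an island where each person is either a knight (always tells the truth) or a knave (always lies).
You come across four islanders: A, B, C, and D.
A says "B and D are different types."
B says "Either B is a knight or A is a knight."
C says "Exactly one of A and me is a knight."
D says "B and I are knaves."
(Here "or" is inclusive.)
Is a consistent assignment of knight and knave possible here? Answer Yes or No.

No

Checking all 16 assignments, each has at least one speaker whose statement's truth value contradicts their type.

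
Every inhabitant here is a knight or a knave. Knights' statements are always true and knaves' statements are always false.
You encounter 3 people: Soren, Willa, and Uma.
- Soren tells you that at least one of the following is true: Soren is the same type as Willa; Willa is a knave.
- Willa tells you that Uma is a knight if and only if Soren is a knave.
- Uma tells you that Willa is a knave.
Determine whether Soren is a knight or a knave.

Soren is a knight.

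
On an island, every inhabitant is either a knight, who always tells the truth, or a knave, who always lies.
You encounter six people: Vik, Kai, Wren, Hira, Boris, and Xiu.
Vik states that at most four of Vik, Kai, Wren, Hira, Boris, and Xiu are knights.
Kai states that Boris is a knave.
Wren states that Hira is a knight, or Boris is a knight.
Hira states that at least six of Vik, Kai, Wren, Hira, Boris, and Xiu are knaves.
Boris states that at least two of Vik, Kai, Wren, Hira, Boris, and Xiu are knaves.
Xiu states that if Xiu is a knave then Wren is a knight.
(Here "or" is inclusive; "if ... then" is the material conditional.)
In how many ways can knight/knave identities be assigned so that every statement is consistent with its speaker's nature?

1

Consistent assignments:
  Vik=knight, Kai=knave, Wren=knight, Hira=knave, Boris=knight, Xiu=knight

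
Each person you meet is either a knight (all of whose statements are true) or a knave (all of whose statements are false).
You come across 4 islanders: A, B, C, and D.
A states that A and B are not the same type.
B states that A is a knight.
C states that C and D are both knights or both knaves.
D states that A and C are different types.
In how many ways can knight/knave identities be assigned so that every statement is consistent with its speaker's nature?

1

Consistent assignments:
  A=knave, B=knave, C=knight, D=knight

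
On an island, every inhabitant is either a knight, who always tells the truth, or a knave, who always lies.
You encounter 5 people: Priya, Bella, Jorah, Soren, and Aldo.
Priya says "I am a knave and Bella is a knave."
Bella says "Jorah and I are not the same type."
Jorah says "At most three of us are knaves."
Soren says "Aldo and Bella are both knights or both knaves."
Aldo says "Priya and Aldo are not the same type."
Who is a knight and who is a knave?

Knights: Bella. Knaves: Priya, Jorah, Soren, and Aldo.

As a knave, Priya's statement "I am a knave and Bella is a knave" should be false; it is.
Since Bella is a knight, "Jorah and I are not the same type" needs to be true, which holds.
Since Jorah is a knave, "at most three of us are knaves" needs to be false, which holds.
As a knave, Soren's statement "Aldo and Bella are both knights or both knaves" should be false; it is.
Since Aldo is a knave, "Priya and Aldo are not the same type" needs to be false, which holds.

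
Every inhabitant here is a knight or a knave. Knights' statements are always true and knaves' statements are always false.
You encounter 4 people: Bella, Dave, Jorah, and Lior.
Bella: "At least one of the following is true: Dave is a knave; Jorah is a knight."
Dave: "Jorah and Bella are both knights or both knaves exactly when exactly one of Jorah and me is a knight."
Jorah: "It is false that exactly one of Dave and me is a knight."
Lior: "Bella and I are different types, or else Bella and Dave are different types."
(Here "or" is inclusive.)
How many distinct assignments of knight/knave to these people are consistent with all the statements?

Consistent assignments:
  Bella=knave, Dave=knight, Jorah=knave, Lior=knight

1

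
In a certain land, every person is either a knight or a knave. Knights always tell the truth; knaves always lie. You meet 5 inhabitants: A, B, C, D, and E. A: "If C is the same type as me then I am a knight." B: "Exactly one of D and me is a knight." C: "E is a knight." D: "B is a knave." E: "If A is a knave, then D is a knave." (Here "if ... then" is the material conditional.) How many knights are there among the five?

4

The unique consistent assignment is A=knight, B=knight, C=knight, D=knave, E=knight.
That has 4 knights.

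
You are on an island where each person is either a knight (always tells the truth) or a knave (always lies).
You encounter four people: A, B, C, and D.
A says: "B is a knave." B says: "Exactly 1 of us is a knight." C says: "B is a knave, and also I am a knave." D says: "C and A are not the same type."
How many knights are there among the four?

1

The unique consistent assignment is A=knave, B=knight, C=knave, D=knave.
That has 1 knight.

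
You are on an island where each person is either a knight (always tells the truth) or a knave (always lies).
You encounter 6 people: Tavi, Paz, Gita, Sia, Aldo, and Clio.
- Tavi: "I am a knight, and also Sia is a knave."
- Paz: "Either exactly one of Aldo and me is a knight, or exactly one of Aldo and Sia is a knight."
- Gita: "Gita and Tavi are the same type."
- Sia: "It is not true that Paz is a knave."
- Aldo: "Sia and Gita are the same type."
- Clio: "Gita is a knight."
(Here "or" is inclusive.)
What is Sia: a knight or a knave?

Sia is a knave.

Consistent assignments: {Tavi=knight, Paz=knave, Gita=knight, Sia=knave, Aldo=knave, Clio=knight}
In every consistent assignment, Sia is a knave.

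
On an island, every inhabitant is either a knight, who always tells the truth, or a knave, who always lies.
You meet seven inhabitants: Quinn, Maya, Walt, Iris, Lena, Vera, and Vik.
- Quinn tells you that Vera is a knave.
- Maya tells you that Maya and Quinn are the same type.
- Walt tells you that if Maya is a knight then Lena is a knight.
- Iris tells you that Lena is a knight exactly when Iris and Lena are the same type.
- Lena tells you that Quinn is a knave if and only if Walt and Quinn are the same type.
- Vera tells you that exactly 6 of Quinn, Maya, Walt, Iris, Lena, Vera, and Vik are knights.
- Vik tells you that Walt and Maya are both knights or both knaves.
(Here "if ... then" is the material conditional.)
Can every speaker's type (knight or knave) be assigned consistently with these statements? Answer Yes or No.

Yes

One consistent assignment: Quinn=knight, Maya=knave, Walt=knight, Iris=knight, Lena=knave, Vera=knave, Vik=knave.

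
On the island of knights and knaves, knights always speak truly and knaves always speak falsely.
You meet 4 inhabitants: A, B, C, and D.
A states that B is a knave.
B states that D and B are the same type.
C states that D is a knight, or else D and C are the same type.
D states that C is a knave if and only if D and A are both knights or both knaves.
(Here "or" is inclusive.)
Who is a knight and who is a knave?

As a knave, A's statement "B is a knave" should be False; it is.
B is a knight, so "D and B are the same type" must be True — and it is.
C (knight): "D is a knight, or else D and C are the same type" — True. ✓
D is a knight, and the claim "C is a knave if and only if D and A are both knights or both knaves" is indeed True.

Knights: B, C, and D. Knaves: A.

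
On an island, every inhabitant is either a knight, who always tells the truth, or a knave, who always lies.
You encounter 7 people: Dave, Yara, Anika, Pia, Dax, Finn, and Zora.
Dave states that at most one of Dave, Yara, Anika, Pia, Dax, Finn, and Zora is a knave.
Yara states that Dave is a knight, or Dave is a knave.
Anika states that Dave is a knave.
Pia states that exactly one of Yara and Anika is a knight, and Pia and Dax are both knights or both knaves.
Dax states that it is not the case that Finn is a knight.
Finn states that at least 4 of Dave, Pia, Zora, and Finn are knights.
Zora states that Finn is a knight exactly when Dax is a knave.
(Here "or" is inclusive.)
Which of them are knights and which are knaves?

Dave is a knave, Yara is a knight, Anika is a knight, Pia is a knave, Dax is a knight, Finn is a knave, and Zora is a knight.

As a knave, Dave's statement "at most one of Dave, Yara, Anika, Pia, Dax, Finn, and Zora is a knave" should be false; it is.
Yara (knight): "Dave is a knight, or Dave is a knave" — True. ✓
As a knight, Anika's statement "Dave is a knave" should be True; it is.
Pia is a knave, so "exactly one of Yara and Anika is a knight, and Pia and Dax are both knights or both knaves" must be false — and it is.
Dax is a knight, and the claim "it is not the case that Finn is a knight" is indeed True.
Since Finn is a knave, "at least 4 of Dave, Pia, Zora, and Finn are knights" needs to be false, which holds.
Zora is a knight, and the claim "Finn is a knight exactly when Dax is a knave" is indeed True.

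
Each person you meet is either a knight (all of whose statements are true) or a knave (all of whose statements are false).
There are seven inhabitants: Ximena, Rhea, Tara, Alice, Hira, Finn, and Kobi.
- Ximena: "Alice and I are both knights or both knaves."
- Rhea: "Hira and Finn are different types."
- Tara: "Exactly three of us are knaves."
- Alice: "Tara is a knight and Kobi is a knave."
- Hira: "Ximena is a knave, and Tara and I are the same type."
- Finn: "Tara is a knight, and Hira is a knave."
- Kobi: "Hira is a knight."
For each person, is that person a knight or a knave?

Ximena (knave): "Alice and I are both knights or both knaves" — false. ✓
Rhea is a knight, so "Hira and Finn are different types" must be True — and it is.
Tara is a knight; "exactly three of us are knaves" is True, as required.
Alice is a knight, and the claim "Tara is a knight and Kobi is a knave" is indeed True.
As a knave, Hira's statement "Ximena is a knave, and Tara and I are the same type" should be false; it is.
Finn (knight): "Tara is a knight, and Hira is a knave" — True. ✓
Kobi is a knave, so "Hira is a knight" must be false — and it is.

Ximena is a knave, Rhea is a knight, Tara is a knight, Alice is a knight, Hira is a knave, Finn is a knight, and Kobi is a knave.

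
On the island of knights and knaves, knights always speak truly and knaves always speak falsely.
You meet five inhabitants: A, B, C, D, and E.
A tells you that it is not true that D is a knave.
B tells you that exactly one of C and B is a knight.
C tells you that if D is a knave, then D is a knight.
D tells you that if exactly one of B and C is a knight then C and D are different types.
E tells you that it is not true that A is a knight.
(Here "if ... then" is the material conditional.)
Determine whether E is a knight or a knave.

E is a knight.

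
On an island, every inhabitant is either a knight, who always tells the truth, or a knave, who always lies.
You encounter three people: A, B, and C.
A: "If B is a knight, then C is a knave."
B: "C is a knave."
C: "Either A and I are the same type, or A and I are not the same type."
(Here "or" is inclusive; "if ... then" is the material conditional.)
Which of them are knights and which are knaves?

A is a knight, so "if B is a knight, then C is a knave" must be True — and it is.
As a knave, B's statement "C is a knave" should be false; it is.
C is a knight, so "either A and I are the same type, or A and I are not the same type" must be True — and it is.

Knights: A and C. Knaves: B.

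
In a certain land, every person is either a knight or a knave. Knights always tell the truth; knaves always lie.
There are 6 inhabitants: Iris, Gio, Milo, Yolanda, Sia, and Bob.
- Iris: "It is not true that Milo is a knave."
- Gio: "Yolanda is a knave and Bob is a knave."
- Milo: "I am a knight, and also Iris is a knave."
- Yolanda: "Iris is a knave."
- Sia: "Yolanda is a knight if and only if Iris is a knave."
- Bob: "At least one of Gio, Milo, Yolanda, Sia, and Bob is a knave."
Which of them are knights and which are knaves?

Knights: Yolanda, Sia, and Bob. Knaves: Iris, Gio, and Milo.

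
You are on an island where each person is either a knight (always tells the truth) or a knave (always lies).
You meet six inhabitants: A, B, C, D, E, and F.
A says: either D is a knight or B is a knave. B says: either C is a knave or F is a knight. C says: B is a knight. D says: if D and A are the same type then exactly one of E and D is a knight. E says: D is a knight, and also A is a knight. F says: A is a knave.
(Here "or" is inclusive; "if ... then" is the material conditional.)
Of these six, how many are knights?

The unique consistent assignment is A=knave, B=knight, C=knight, D=knave, E=knave, F=knight.
That has 3 knights.

3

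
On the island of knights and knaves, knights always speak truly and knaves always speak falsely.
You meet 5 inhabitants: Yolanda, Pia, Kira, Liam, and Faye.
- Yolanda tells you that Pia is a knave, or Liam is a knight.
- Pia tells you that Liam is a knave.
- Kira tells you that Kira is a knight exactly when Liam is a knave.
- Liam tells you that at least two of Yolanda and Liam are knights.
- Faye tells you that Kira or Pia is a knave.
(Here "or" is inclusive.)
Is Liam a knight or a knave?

Consistent assignments: {Yolanda=knave, Pia=knight, Kira=knight, Liam=knave, Faye=knave}; {Yolanda=knave, Pia=knight, Kira=knave, Liam=knave, Faye=knight}
In every consistent assignment, Liam is a knave.

Liam is a knave.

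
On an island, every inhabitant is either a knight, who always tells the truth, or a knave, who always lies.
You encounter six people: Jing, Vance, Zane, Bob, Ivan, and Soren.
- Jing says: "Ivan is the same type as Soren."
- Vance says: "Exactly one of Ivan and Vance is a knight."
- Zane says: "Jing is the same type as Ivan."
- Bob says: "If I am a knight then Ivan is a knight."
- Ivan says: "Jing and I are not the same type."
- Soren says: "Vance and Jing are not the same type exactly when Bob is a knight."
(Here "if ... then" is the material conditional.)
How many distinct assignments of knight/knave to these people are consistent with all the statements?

0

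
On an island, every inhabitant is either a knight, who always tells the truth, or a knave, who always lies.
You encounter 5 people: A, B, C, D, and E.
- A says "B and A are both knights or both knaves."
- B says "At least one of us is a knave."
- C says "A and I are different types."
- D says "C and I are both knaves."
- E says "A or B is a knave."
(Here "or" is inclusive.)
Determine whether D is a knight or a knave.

D is a knave.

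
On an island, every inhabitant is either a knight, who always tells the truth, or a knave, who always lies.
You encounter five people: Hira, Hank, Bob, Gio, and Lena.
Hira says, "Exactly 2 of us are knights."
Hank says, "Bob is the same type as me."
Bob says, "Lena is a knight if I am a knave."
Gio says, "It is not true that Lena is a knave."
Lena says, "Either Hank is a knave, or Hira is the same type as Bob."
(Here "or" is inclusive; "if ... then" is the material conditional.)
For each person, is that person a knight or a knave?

Suppose Hira is a knight. Then Hira's statement "exactly 2 of us are knights" would have to be true. Checking the 16 ways to assign the others, none is consistent with every speaker.
(For instance, with Hank=knave, Bob=knight, Gio=knight, Lena=knight, Hira's claim "exactly 2 of us are knights" comes out false where it would need to be true.)
So Hira must be a knave, making "exactly 2 of us are knights" false. Taking Hira=knave, Hank=knave, Bob=knight, Gio=knight, Lena=knight, each remaining statement checks out:
  Hank (knave): "Bob is the same type as me" — false. ✓
  Bob (knight): "Lena is a knight if I am a knave" — true. ✓
  Gio (knight): "it is not true that Lena is a knave" — true. ✓
  Lena (knight): "either Hank is a knave, or Hira is the same type as Bob" — true. ✓
This is the unique consistent assignment.

Knights: Bob, Gio, and Lena. Knaves: Hira and Hank.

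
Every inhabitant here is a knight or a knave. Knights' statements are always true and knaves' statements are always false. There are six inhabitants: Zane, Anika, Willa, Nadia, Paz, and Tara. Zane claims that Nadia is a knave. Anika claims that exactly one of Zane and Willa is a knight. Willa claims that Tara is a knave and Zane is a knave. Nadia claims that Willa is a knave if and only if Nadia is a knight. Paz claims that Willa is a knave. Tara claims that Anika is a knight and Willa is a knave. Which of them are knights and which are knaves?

Knights: Zane, Anika, Paz, and Tara. Knaves: Willa and Nadia.

Zane is a knight, so "Nadia is a knave" must be true — and it is.
Anika is a knight, and the claim "exactly one of Zane and Willa is a knight" is indeed true.
As a knave, Willa's statement "Tara is a knave and Zane is a knave" should be false; it is.
Nadia is a knave, so "Willa is a knave if and only if Nadia is a knight" must be false — and it is.
Paz (knight): "Willa is a knave" — true. ✓
Since Tara is a knight, "Anika is a knight and Willa is a knave" needs to be true, which holds.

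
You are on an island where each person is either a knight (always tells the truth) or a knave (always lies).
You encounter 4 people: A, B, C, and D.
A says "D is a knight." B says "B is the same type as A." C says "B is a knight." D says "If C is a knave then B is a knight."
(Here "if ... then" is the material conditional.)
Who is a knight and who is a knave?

Knights: A, B, C, and D. Knaves: none.

Suppose A is a knave. Then A's statement "D is a knight" would have to be false. Checking the 8 ways to assign the others, none is consistent with every speaker.
(For instance, with B=knight, C=knight, D=knight, A's claim "D is a knight" comes out true where it would need to be false.)
So A must be a knight, making "D is a knight" true. Taking A=knight, B=knight, C=knight, D=knight, each remaining statement checks out:
  B (knight): "B is the same type as A" — true. ✓
  C (knight): "B is a knight" — true. ✓
  D (knight): "if C is a knave then B is a knight" — true. ✓
This is the unique consistent assignment.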